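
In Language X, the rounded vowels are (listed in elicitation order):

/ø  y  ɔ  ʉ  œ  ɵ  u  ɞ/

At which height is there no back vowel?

height            front     central   back    
high              y         ʉ         u       
high-mid          ø         ɵ         —       
low-mid           œ         ɞ         ɔ       
Every height has a back member except high-mid, where /o/ would be expected.

high-mid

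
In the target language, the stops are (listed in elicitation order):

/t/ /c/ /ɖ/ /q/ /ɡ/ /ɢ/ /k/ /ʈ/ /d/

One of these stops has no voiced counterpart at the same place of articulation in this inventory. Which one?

/c/

Alveolar: /t/ ~ /d/
Retroflex: /ʈ/ ~ /ɖ/
Velar: /k/ ~ /ɡ/
Uvular: /q/ ~ /ɢ/
Palatal: only /c/ (voiceless); no voiced partner.
So /c/ is the unpaired segment.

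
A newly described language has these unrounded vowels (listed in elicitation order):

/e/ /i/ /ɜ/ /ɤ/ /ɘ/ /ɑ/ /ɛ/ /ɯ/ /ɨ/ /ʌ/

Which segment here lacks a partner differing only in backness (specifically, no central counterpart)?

High: /i/ ~ /ɨ/ ~ /ɯ/
High-mid: /e/ ~ /ɘ/ ~ /ɤ/
Low-mid: /ɛ/ ~ /ɜ/ ~ /ʌ/
Low: only /ɑ/ (back); no central partner.
So /ɑ/ is the unpaired segment.

/ɑ/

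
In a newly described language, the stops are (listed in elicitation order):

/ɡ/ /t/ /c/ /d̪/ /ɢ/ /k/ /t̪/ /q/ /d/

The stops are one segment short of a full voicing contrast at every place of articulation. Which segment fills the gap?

Voiceless: /t̪/ (dental), /t/ (alveolar), /c/ (palatal), /k/ (velar), /q/ (uvular).
Voiced: /d̪/ (dental), /d/ (alveolar), /ɡ/ (velar), /ɢ/ (uvular).
The palatal row has no voiced member, so the gap is the voiced palatal stop /ɟ/.

/ɟ/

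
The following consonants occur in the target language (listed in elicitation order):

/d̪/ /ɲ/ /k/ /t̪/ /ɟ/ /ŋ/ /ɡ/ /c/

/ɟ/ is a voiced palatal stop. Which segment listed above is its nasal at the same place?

The nasal at the same place is a palatal nasal — in this inventory, /ɲ/.

/ɲ/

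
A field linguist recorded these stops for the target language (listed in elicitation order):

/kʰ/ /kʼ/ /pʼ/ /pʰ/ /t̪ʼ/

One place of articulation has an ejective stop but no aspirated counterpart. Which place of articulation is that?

Aspirated: /pʰ/ (bilabial), /kʰ/ (velar).
Ejective: /pʼ/ (bilabial), /t̪ʼ/ (dental), /kʼ/ (velar).
Every place of articulation has an aspirated member except dental, where /t̪ʰ/ would be expected.

dental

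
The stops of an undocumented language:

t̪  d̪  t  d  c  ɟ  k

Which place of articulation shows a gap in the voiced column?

velar

dental: voiceless /t̪/, voiced /d̪/.
alveolar: voiceless /t/, voiced /d/.
palatal: voiceless /c/, voiced /ɟ/.
velar: voiceless /k/, voiced —.
Every place of articulation has a voiced member except velar, where /ɡ/ would be expected.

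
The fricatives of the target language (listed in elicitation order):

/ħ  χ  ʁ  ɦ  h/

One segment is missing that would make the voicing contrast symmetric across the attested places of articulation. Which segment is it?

uvular: voiceless /χ/, voiced /ʁ/.
pharyngeal: voiceless /ħ/, voiced —.
glottal: voiceless /h/, voiced /ɦ/.
The pharyngeal row has no voiced member, so the gap is the voiced pharyngeal fricative /ʕ/.

/ʕ/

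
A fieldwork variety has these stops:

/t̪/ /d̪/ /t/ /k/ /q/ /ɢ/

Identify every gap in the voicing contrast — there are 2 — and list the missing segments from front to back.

dental: voiceless /t̪/, voiced /d̪/.
alveolar: voiceless /t/, voiced —.
velar: voiceless /k/, voiced —.
uvular: voiceless /q/, voiced /ɢ/.
Gaps, from front to back: alveolar lacks voiced (/d/); velar lacks voiced (/ɡ/).

/d/, /ɡ/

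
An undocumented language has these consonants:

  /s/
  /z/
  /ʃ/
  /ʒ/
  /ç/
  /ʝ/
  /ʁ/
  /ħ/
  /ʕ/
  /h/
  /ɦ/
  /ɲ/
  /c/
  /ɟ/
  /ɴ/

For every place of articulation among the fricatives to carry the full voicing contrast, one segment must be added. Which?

Voiceless: /s/ (alveolar), /ʃ/ (postalveolar), /ç/ (palatal), /ħ/ (pharyngeal), /h/ (glottal).
Voiced: /z/ (alveolar), /ʒ/ (postalveolar), /ʝ/ (palatal), /ʁ/ (uvular), /ʕ/ (pharyngeal), /ɦ/ (glottal).
The uvular row has no voiceless member, so the gap is the voiceless uvular fricative /χ/.

/χ/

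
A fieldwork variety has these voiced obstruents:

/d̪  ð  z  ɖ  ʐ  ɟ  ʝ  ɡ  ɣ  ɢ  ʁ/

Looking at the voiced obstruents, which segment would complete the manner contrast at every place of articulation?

/d/

place of articulation  stop      fricative
dental            d̪        ð       
alveolar          —         z       
retroflex         ɖ         ʐ       
palatal           ɟ         ʝ       
velar             ɡ         ɣ       
uvular            ɢ         ʁ       
The alveolar row has no stop member, so the gap is the alveolar stop /d/.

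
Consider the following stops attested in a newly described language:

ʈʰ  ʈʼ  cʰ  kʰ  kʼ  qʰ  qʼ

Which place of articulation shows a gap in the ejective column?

palatal

place of articulation  aspirated  ejective
retroflex         ʈʰ        ʈʼ      
palatal           cʰ        —       
velar             kʰ        kʼ      
uvular            qʰ        qʼ      
Every place of articulation has an ejective member except palatal, where /cʼ/ would be expected.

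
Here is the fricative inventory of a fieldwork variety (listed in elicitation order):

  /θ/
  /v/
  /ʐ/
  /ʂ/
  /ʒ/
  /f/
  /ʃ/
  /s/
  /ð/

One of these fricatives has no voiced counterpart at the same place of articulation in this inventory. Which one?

/s/

Labiodental: /f/ ~ /v/
Dental: /θ/ ~ /ð/
Postalveolar: /ʃ/ ~ /ʒ/
Retroflex: /ʂ/ ~ /ʐ/
Alveolar: only /s/ (voiceless); no voiced partner.
So /s/ is the unpaired segment.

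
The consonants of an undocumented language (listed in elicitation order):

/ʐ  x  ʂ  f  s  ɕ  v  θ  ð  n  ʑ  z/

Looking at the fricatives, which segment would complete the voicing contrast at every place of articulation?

/ɣ/

place of articulation  voiceless  voiced  
labiodental       f         v       
dental            θ         ð       
alveolar          s         z       
retroflex         ʂ         ʐ       
alveolo-palatal   ɕ         ʑ       
velar             x         —       
The velar row has no voiced member, so the gap is the voiced velar fricative /ɣ/.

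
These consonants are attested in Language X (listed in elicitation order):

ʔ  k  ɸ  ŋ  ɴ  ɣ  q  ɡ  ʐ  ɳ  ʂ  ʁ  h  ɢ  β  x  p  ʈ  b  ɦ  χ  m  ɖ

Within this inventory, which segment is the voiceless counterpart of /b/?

/p/

/b/ is a voiced bilabial stop.
The voiceless counterpart is a voiceless bilabial stop — in this inventory, /p/.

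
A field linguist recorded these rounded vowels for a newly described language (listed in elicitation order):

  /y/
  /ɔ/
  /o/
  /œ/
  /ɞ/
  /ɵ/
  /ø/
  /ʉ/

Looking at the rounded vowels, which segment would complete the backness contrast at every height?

high: front /y/, central /ʉ/, back —.
high-mid: front /ø/, central /ɵ/, back /o/.
low-mid: front /œ/, central /ɞ/, back /ɔ/.
The high row has no back member, so the gap is the high back rounded vowel /u/.

/u/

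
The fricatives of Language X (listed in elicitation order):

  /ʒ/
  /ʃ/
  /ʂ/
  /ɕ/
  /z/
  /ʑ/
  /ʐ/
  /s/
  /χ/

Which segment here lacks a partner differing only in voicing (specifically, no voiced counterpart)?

Alveolar: /s/ ~ /z/
Postalveolar: /ʃ/ ~ /ʒ/
Retroflex: /ʂ/ ~ /ʐ/
Alveolo-palatal: /ɕ/ ~ /ʑ/
Uvular: only /χ/ (voiceless); no voiced partner.
So /χ/ is the unpaired segment.

/χ/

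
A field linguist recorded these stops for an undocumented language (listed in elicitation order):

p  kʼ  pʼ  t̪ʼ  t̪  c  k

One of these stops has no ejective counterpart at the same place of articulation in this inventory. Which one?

/c/

Bilabial: /p/ ~ /pʼ/
Dental: /t̪/ ~ /t̪ʼ/
Velar: /k/ ~ /kʼ/
Palatal: only /c/ (plain); no ejective partner.
So /c/ is the unpaired segment.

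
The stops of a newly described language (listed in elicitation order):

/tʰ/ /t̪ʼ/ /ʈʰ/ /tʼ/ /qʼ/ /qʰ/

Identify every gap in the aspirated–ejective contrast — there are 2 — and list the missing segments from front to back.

place of articulation  aspirated  ejective
dental            —         t̪ʼ     
alveolar          tʰ        tʼ      
retroflex         ʈʰ        —       
uvular            qʰ        qʼ      
Gaps, from front to back: dental lacks aspirated (/t̪ʰ/); retroflex lacks ejective (/ʈʼ/).

/t̪ʰ/, /ʈʼ/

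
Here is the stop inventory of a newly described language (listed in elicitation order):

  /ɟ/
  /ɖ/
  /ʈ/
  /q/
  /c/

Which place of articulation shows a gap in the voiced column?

uvular

retroflex: voiceless /ʈ/, voiced /ɖ/.
palatal: voiceless /c/, voiced /ɟ/.
uvular: voiceless /q/, voiced —.
Every place of articulation has a voiced member except uvular, where /ɢ/ would be expected.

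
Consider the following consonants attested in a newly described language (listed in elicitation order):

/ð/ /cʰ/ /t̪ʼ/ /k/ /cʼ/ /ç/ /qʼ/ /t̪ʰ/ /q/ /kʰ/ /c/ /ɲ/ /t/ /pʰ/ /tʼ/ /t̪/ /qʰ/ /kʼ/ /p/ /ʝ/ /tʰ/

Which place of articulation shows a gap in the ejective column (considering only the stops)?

bilabial: plain /p/, aspirated /pʰ/, ejective —.
dental: plain /t̪/, aspirated /t̪ʰ/, ejective /t̪ʼ/.
alveolar: plain /t/, aspirated /tʰ/, ejective /tʼ/.
palatal: plain /c/, aspirated /cʰ/, ejective /cʼ/.
velar: plain /k/, aspirated /kʰ/, ejective /kʼ/.
uvular: plain /q/, aspirated /qʰ/, ejective /qʼ/.
Every place of articulation has an ejective member except bilabial, where /pʼ/ would be expected.

bilabial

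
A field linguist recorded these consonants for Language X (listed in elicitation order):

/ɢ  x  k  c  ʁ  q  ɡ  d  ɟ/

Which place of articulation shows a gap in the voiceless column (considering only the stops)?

alveolar

alveolar: voiceless —, voiced /d/.
palatal: voiceless /c/, voiced /ɟ/.
velar: voiceless /k/, voiced /ɡ/.
uvular: voiceless /q/, voiced /ɢ/.
Every place of articulation has a voiceless member except alveolar, where /t/ would be expected.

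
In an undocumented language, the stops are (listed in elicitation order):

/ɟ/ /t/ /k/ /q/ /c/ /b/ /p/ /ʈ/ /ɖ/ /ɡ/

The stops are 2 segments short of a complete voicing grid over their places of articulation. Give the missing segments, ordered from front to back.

bilabial: voiceless /p/, voiced /b/.
alveolar: voiceless /t/, voiced —.
retroflex: voiceless /ʈ/, voiced /ɖ/.
palatal: voiceless /c/, voiced /ɟ/.
velar: voiceless /k/, voiced /ɡ/.
uvular: voiceless /q/, voiced —.
Gaps, from front to back: alveolar lacks voiced (/d/); uvular lacks voiced (/ɢ/).

/d/, /ɢ/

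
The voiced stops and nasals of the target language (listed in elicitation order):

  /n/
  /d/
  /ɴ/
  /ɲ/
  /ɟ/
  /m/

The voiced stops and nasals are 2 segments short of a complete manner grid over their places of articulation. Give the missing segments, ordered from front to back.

Oral stop: /d/ (alveolar), /ɟ/ (palatal).
Nasal: /m/ (bilabial), /n/ (alveolar), /ɲ/ (palatal), /ɴ/ (uvular).
Gaps, from front to back: bilabial lacks oral stop (/b/); uvular lacks oral stop (/ɢ/).

/b/, /ɢ/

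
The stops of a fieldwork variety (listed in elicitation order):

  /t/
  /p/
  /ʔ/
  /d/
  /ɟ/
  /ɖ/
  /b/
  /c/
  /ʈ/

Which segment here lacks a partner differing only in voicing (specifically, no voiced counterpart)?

/ʔ/

Bilabial: /p/ ~ /b/
Alveolar: /t/ ~ /d/
Retroflex: /ʈ/ ~ /ɖ/
Palatal: /c/ ~ /ɟ/
Glottal: only /ʔ/ (voiceless); no voiced partner.
So /ʔ/ is the unpaired segment.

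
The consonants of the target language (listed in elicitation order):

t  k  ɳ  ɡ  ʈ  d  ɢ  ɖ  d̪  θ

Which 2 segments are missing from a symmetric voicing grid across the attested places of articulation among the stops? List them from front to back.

dental: voiceless —, voiced /d̪/.
alveolar: voiceless /t/, voiced /d/.
retroflex: voiceless /ʈ/, voiced /ɖ/.
velar: voiceless /k/, voiced /ɡ/.
uvular: voiceless —, voiced /ɢ/.
Gaps, from front to back: dental lacks voiceless (/t̪/); uvular lacks voiceless (/q/).

/t̪/, /q/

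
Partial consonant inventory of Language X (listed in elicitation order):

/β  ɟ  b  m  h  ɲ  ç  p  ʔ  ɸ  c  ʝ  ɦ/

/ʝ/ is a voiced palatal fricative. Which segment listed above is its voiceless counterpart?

/ç/

The voiceless counterpart is a voiceless palatal fricative — in this inventory, /ç/.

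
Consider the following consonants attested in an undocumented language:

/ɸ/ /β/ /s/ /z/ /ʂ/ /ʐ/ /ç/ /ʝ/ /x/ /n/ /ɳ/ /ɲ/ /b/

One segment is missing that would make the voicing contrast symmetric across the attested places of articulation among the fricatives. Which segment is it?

place of articulation  voiceless  voiced  
bilabial          ɸ         β       
alveolar          s         z       
retroflex         ʂ         ʐ       
palatal           ç         ʝ       
velar             x         —       
The velar row has no voiced member, so the gap is the voiced velar fricative /ɣ/.

/ɣ/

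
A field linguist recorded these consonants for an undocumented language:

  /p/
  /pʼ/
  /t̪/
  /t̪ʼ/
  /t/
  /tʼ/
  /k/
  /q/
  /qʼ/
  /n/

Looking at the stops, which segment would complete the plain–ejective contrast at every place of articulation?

Plain: /p/ (bilabial), /t̪/ (dental), /t/ (alveolar), /k/ (velar), /q/ (uvular).
Ejective: /pʼ/ (bilabial), /t̪ʼ/ (dental), /tʼ/ (alveolar), /qʼ/ (uvular).
The velar row has no ejective member, so the gap is the ejective velar stop /kʼ/.

/kʼ/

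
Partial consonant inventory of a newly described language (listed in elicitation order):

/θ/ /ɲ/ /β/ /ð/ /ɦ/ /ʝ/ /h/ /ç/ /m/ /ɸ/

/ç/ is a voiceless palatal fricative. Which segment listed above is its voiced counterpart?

The voiced counterpart is a voiced palatal fricative — in this inventory, /ʝ/.

/ʝ/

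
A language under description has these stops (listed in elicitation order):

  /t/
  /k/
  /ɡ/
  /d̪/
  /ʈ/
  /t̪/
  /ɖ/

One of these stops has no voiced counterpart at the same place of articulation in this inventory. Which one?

Dental: /t̪/ ~ /d̪/
Retroflex: /ʈ/ ~ /ɖ/
Velar: /k/ ~ /ɡ/
Alveolar: only /t/ (voiceless); no voiced partner.
So /t/ is the unpaired segment.

/t/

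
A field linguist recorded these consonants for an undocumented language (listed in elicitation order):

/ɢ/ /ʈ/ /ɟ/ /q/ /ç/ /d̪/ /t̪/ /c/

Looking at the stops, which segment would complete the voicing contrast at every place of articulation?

Voiceless: /t̪/ (dental), /ʈ/ (retroflex), /c/ (palatal), /q/ (uvular).
Voiced: /d̪/ (dental), /ɟ/ (palatal), /ɢ/ (uvular).
The retroflex row has no voiced member, so the gap is the voiced retroflex stop /ɖ/.

/ɖ/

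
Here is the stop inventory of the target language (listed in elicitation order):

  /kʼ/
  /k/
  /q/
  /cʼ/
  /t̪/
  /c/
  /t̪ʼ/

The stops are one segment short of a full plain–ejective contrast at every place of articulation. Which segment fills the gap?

/qʼ/

place of articulation  plain     ejective
dental            t̪        t̪ʼ     
palatal           c         cʼ      
velar             k         kʼ      
uvular            q         —       
The uvular row has no ejective member, so the gap is the ejective uvular stop /qʼ/.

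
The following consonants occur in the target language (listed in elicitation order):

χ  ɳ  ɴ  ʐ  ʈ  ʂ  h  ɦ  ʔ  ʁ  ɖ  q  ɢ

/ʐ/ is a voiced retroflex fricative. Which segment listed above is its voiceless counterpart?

The voiceless counterpart is a voiceless retroflex fricative — in this inventory, /ʂ/.

/ʂ/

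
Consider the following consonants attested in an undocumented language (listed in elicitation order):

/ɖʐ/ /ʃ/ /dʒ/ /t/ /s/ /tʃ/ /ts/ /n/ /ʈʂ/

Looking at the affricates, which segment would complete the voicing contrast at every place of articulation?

Voiceless: /ts/ (alveolar), /tʃ/ (postalveolar), /ʈʂ/ (retroflex).
Voiced: /dʒ/ (postalveolar), /ɖʐ/ (retroflex).
The alveolar row has no voiced member, so the gap is the voiced alveolar affricate /dz/.

/dz/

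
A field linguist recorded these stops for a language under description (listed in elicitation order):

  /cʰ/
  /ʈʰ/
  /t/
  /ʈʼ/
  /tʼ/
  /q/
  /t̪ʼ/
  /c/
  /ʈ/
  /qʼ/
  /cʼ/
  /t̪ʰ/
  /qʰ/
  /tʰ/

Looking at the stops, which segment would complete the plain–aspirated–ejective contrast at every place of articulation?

/t̪/

place of articulation  plain     aspirated  ejective
dental            —         t̪ʰ       t̪ʼ     
alveolar          t         tʰ        tʼ      
retroflex         ʈ         ʈʰ        ʈʼ      
palatal           c         cʰ        cʼ      
uvular            q         qʰ        qʼ      
The dental row has no plain member, so the gap is the plain dental stop /t̪/.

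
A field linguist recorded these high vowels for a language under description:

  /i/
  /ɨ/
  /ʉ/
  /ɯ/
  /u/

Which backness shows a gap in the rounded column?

front

front: unrounded /i/, rounded —.
central: unrounded /ɨ/, rounded /ʉ/.
back: unrounded /ɯ/, rounded /u/.
Every backness has a rounded member except front, where /y/ would be expected.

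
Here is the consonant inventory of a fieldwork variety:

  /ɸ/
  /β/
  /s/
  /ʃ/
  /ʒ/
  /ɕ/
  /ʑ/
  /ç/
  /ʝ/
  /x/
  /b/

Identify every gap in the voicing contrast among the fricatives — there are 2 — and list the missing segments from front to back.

/z/, /ɣ/

bilabial: voiceless /ɸ/, voiced /β/.
alveolar: voiceless /s/, voiced —.
postalveolar: voiceless /ʃ/, voiced /ʒ/.
alveolo-palatal: voiceless /ɕ/, voiced /ʑ/.
palatal: voiceless /ç/, voiced /ʝ/.
velar: voiceless /x/, voiced —.
Gaps, from front to back: alveolar lacks voiced (/z/); velar lacks voiced (/ɣ/).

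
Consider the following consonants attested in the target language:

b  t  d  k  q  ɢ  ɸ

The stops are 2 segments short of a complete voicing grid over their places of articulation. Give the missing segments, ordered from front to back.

/p/, /ɡ/

place of articulation  voiceless  voiced  
bilabial          —         b       
alveolar          t         d       
velar             k         —       
uvular            q         ɢ       
Gaps, from front to back: bilabial lacks voiceless (/p/); velar lacks voiced (/ɡ/).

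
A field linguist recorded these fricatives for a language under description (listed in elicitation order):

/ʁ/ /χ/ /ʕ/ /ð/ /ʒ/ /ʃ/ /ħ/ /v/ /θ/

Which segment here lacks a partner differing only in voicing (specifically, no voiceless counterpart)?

/v/

Dental: /θ/ ~ /ð/
Postalveolar: /ʃ/ ~ /ʒ/
Uvular: /χ/ ~ /ʁ/
Pharyngeal: /ħ/ ~ /ʕ/
Labiodental: only /v/ (voiced); no voiceless partner.
So /v/ is the unpaired segment.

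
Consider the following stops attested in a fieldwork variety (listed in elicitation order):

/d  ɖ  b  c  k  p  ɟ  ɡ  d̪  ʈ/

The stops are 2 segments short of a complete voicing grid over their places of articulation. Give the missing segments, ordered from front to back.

Voiceless: /p/ (bilabial), /ʈ/ (retroflex), /c/ (palatal), /k/ (velar).
Voiced: /b/ (bilabial), /d̪/ (dental), /d/ (alveolar), /ɖ/ (retroflex), /ɟ/ (palatal), /ɡ/ (velar).
Gaps, from front to back: dental lacks voiceless (/t̪/); alveolar lacks voiceless (/t/).

/t̪/, /t/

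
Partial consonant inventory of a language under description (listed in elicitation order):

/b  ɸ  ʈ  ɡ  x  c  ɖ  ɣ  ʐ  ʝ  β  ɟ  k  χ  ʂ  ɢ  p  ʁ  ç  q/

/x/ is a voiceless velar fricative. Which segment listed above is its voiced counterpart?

/ɣ/

The voiced counterpart is a voiced velar fricative — in this inventory, /ɣ/.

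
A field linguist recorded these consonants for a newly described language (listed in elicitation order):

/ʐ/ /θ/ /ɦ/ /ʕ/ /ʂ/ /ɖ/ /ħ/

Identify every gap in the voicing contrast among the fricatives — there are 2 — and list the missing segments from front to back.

Voiceless: /θ/ (dental), /ʂ/ (retroflex), /ħ/ (pharyngeal).
Voiced: /ʐ/ (retroflex), /ʕ/ (pharyngeal), /ɦ/ (glottal).
Gaps, from front to back: dental lacks voiced (/ð/); glottal lacks voiceless (/h/).

/ð/, /h/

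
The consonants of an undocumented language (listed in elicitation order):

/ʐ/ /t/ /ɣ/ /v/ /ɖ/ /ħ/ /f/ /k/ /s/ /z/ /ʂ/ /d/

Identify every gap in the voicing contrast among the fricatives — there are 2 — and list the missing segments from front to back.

Voiceless: /f/ (labiodental), /s/ (alveolar), /ʂ/ (retroflex), /ħ/ (pharyngeal).
Voiced: /v/ (labiodental), /z/ (alveolar), /ʐ/ (retroflex), /ɣ/ (velar).
Gaps, from front to back: velar lacks voiceless (/x/); pharyngeal lacks voiced (/ʕ/).

/x/, /ʕ/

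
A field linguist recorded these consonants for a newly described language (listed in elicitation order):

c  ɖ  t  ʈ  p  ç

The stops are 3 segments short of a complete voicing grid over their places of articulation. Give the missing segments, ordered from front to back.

Voiceless: /p/ (bilabial), /t/ (alveolar), /ʈ/ (retroflex), /c/ (palatal).
Voiced: /ɖ/ (retroflex).
Gaps, from front to back: bilabial lacks voiced (/b/); alveolar lacks voiced (/d/); palatal lacks voiced (/ɟ/).

/b/, /d/, /ɟ/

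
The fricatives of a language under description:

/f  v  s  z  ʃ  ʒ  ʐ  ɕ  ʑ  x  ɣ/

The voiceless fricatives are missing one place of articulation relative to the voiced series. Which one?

retroflex

labiodental: voiceless /f/, voiced /v/.
alveolar: voiceless /s/, voiced /z/.
postalveolar: voiceless /ʃ/, voiced /ʒ/.
retroflex: voiceless —, voiced /ʐ/.
alveolo-palatal: voiceless /ɕ/, voiced /ʑ/.
velar: voiceless /x/, voiced /ɣ/.
Every place of articulation has a voiceless member except retroflex, where /ʂ/ would be expected.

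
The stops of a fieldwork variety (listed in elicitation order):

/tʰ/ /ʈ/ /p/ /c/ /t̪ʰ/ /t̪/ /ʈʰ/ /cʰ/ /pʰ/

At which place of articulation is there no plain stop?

alveolar

bilabial: plain /p/, aspirated /pʰ/.
dental: plain /t̪/, aspirated /t̪ʰ/.
alveolar: plain —, aspirated /tʰ/.
retroflex: plain /ʈ/, aspirated /ʈʰ/.
palatal: plain /c/, aspirated /cʰ/.
Every place of articulation has a plain member except alveolar, where /t/ would be expected.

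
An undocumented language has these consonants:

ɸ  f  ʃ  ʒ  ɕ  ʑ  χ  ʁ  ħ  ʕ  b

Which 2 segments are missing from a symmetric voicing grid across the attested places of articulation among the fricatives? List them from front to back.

Voiceless: /ɸ/ (bilabial), /f/ (labiodental), /ʃ/ (postalveolar), /ɕ/ (alveolo-palatal), /χ/ (uvular), /ħ/ (pharyngeal).
Voiced: /ʒ/ (postalveolar), /ʑ/ (alveolo-palatal), /ʁ/ (uvular), /ʕ/ (pharyngeal).
Gaps, from front to back: bilabial lacks voiced (/β/); labiodental lacks voiced (/v/).

/β/, /v/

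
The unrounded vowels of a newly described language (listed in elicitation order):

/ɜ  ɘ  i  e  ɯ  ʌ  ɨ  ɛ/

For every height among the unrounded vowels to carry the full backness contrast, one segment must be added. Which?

/ɤ/

high: front /i/, central /ɨ/, back /ɯ/.
high-mid: front /e/, central /ɘ/, back —.
low-mid: front /ɛ/, central /ɜ/, back /ʌ/.
The high-mid row has no back member, so the gap is the high-mid back unrounded vowel /ɤ/.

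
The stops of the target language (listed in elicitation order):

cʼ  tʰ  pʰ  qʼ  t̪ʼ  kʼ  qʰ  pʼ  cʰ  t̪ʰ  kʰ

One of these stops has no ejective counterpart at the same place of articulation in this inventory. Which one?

Bilabial: /pʰ/ ~ /pʼ/
Dental: /t̪ʰ/ ~ /t̪ʼ/
Palatal: /cʰ/ ~ /cʼ/
Velar: /kʰ/ ~ /kʼ/
Uvular: /qʰ/ ~ /qʼ/
Alveolar: only /tʰ/ (aspirated); no ejective partner.
So /tʰ/ is the unpaired segment.

/tʰ/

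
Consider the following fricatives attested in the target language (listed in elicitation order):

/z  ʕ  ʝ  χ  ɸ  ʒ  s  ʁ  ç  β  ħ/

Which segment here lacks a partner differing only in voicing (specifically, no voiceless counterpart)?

Bilabial: /ɸ/ ~ /β/
Alveolar: /s/ ~ /z/
Palatal: /ç/ ~ /ʝ/
Uvular: /χ/ ~ /ʁ/
Pharyngeal: /ħ/ ~ /ʕ/
Postalveolar: only /ʒ/ (voiced); no voiceless partner.
So /ʒ/ is the unpaired segment.

/ʒ/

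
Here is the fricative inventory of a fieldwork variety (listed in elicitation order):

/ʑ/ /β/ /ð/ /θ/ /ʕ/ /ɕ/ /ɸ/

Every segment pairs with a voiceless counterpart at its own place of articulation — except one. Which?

Bilabial: /ɸ/ ~ /β/
Dental: /θ/ ~ /ð/
Alveolo-palatal: /ɕ/ ~ /ʑ/
Pharyngeal: only /ʕ/ (voiced); no voiceless partner.
So /ʕ/ is the unpaired segment.

/ʕ/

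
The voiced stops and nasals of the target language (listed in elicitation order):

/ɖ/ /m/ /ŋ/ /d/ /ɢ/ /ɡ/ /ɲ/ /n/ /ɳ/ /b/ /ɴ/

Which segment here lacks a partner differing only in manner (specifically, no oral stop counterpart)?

Bilabial: /b/ ~ /m/
Alveolar: /d/ ~ /n/
Retroflex: /ɖ/ ~ /ɳ/
Velar: /ɡ/ ~ /ŋ/
Uvular: /ɢ/ ~ /ɴ/
Palatal: only /ɲ/ (nasal); no oral stop partner.
So /ɲ/ is the unpaired segment.

/ɲ/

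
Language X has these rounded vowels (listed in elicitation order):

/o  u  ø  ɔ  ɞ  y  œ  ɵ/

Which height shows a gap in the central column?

height            front     central   back    
high              y         —         u       
high-mid          ø         ɵ         o       
low-mid           œ         ɞ         ɔ       
Every height has a central member except high, where /ʉ/ would be expected.

high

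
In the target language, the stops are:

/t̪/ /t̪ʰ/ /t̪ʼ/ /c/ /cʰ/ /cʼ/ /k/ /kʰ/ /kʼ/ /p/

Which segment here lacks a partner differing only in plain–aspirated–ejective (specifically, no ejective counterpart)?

/p/

Dental: /t̪/ ~ /t̪ʰ/ ~ /t̪ʼ/
Palatal: /c/ ~ /cʰ/ ~ /cʼ/
Velar: /k/ ~ /kʰ/ ~ /kʼ/
Bilabial: only /p/ (plain); no ejective partner.
So /p/ is the unpaired segment.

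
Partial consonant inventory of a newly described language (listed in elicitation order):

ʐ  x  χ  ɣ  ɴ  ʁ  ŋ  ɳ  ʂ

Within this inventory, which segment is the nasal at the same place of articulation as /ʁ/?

/ɴ/

/ʁ/ is a voiced uvular fricative.
The nasal at the same place is an uvular nasal — in this inventory, /ɴ/.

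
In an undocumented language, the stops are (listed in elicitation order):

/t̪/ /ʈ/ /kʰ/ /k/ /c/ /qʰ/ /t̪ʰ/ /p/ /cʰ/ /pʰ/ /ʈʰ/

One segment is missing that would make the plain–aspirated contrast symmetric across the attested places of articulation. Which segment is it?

/q/

Plain: /p/ (bilabial), /t̪/ (dental), /ʈ/ (retroflex), /c/ (palatal), /k/ (velar).
Aspirated: /pʰ/ (bilabial), /t̪ʰ/ (dental), /ʈʰ/ (retroflex), /cʰ/ (palatal), /kʰ/ (velar), /qʰ/ (uvular).
The uvular row has no plain member, so the gap is the plain uvular stop /q/.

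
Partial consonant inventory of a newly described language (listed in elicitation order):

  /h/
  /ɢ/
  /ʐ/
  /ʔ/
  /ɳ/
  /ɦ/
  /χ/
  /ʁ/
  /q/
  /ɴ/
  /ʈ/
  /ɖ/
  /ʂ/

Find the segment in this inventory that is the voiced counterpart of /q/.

/ɢ/

/q/ is a voiceless uvular stop.
The voiced counterpart is a voiced uvular stop — in this inventory, /ɢ/.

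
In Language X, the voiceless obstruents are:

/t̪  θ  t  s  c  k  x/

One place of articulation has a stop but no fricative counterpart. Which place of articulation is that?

palatal

dental: stop /t̪/, fricative /θ/.
alveolar: stop /t/, fricative /s/.
palatal: stop /c/, fricative —.
velar: stop /k/, fricative /x/.
Every place of articulation has a fricative member except palatal, where /ç/ would be expected.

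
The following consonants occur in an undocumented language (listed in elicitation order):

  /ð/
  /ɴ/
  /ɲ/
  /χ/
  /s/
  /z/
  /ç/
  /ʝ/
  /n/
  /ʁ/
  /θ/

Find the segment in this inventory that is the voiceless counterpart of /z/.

/s/

/z/ is a voiced alveolar fricative.
The voiceless counterpart is a voiceless alveolar fricative — in this inventory, /s/.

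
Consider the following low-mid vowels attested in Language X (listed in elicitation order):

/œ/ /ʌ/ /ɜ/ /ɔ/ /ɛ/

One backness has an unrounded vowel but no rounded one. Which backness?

Unrounded: /ɛ/ (front), /ɜ/ (central), /ʌ/ (back).
Rounded: /œ/ (front), /ɔ/ (back).
Every backness has a rounded member except central, where /ɞ/ would be expected.

central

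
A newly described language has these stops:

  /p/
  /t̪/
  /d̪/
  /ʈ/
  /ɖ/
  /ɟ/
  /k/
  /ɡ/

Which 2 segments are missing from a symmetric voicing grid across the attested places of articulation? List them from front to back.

/b/, /c/

place of articulation  voiceless  voiced  
bilabial          p         —       
dental            t̪        d̪      
retroflex         ʈ         ɖ       
palatal           —         ɟ       
velar             k         ɡ       
Gaps, from front to back: bilabial lacks voiced (/b/); palatal lacks voiceless (/c/).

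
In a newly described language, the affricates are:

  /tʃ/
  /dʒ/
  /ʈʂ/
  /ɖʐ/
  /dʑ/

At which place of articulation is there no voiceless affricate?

place of articulation  voiceless  voiced  
postalveolar      tʃ        dʒ      
retroflex         ʈʂ        ɖʐ      
alveolo-palatal   —         dʑ      
Every place of articulation has a voiceless member except alveolo-palatal, where /tɕ/ would be expected.

alveolo-palatal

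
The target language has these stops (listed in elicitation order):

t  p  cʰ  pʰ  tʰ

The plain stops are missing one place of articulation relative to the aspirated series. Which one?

Plain: /p/ (bilabial), /t/ (alveolar).
Aspirated: /pʰ/ (bilabial), /tʰ/ (alveolar), /cʰ/ (palatal).
Every place of articulation has a plain member except palatal, where /c/ would be expected.

palatal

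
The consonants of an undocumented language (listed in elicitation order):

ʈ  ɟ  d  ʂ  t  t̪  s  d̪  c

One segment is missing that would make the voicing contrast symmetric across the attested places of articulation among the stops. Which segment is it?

/ɖ/

place of articulation  voiceless  voiced  
dental            t̪        d̪      
alveolar          t         d       
retroflex         ʈ         —       
palatal           c         ɟ       
The retroflex row has no voiced member, so the gap is the voiced retroflex stop /ɖ/.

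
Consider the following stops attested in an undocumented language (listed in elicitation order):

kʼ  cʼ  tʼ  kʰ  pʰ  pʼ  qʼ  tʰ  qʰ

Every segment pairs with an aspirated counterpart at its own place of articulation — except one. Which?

/cʼ/

Bilabial: /pʰ/ ~ /pʼ/
Alveolar: /tʰ/ ~ /tʼ/
Velar: /kʰ/ ~ /kʼ/
Uvular: /qʰ/ ~ /qʼ/
Palatal: only /cʼ/ (ejective); no aspirated partner.
So /cʼ/ is the unpaired segment.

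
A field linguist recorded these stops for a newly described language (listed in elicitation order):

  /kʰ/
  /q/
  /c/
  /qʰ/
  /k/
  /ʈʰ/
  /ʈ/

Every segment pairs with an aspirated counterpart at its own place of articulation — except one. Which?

Retroflex: /ʈ/ ~ /ʈʰ/
Velar: /k/ ~ /kʰ/
Uvular: /q/ ~ /qʰ/
Palatal: only /c/ (plain); no aspirated partner.
So /c/ is the unpaired segment.

/c/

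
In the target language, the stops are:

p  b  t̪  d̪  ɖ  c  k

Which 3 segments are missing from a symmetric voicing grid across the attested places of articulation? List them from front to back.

/ʈ/, /ɟ/, /ɡ/

bilabial: voiceless /p/, voiced /b/.
dental: voiceless /t̪/, voiced /d̪/.
retroflex: voiceless —, voiced /ɖ/.
palatal: voiceless /c/, voiced —.
velar: voiceless /k/, voiced —.
Gaps, from front to back: retroflex lacks voiceless (/ʈ/); palatal lacks voiced (/ɟ/); velar lacks voiced (/ɡ/).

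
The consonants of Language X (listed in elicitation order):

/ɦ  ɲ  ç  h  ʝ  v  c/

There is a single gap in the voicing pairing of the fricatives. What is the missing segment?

labiodental: voiceless —, voiced /v/.
palatal: voiceless /ç/, voiced /ʝ/.
glottal: voiceless /h/, voiced /ɦ/.
The labiodental row has no voiceless member, so the gap is the voiceless labiodental fricative /f/.

/f/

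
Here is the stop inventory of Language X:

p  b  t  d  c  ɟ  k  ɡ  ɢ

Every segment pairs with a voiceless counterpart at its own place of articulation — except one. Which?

/ɢ/

Bilabial: /p/ ~ /b/
Alveolar: /t/ ~ /d/
Palatal: /c/ ~ /ɟ/
Velar: /k/ ~ /ɡ/
Uvular: only /ɢ/ (voiced); no voiceless partner.
So /ɢ/ is the unpaired segment.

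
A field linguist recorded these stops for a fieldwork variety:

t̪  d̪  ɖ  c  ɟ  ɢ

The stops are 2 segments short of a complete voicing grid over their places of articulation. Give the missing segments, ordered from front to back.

/ʈ/, /q/

place of articulation  voiceless  voiced  
dental            t̪        d̪      
retroflex         —         ɖ       
palatal           c         ɟ       
uvular            —         ɢ       
Gaps, from front to back: retroflex lacks voiceless (/ʈ/); uvular lacks voiceless (/q/).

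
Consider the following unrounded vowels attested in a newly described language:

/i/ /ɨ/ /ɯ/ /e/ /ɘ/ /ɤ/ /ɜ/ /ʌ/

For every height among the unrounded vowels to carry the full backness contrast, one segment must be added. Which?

Front: /i/ (high), /e/ (high-mid).
Central: /ɨ/ (high), /ɘ/ (high-mid), /ɜ/ (low-mid).
Back: /ɯ/ (high), /ɤ/ (high-mid), /ʌ/ (low-mid).
The low-mid row has no front member, so the gap is the low-mid front unrounded vowel /ɛ/.

/ɛ/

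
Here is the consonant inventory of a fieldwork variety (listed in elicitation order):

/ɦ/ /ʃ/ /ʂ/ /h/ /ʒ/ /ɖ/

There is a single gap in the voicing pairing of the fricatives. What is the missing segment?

/ʐ/

place of articulation  voiceless  voiced  
postalveolar      ʃ         ʒ       
retroflex         ʂ         —       
glottal           h         ɦ       
The retroflex row has no voiced member, so the gap is the voiced retroflex fricative /ʐ/.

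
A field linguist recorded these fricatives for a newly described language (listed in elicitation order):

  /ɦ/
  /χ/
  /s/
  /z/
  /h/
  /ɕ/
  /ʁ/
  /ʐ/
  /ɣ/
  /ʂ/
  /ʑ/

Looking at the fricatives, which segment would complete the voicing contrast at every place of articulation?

Voiceless: /s/ (alveolar), /ʂ/ (retroflex), /ɕ/ (alveolo-palatal), /χ/ (uvular), /h/ (glottal).
Voiced: /z/ (alveolar), /ʐ/ (retroflex), /ʑ/ (alveolo-palatal), /ɣ/ (velar), /ʁ/ (uvular), /ɦ/ (glottal).
The velar row has no voiceless member, so the gap is the voiceless velar fricative /x/.

/x/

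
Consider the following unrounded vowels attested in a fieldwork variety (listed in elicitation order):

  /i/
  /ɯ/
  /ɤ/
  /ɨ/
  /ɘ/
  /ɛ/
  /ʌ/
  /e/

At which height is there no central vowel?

height            front     central   back    
high              i         ɨ         ɯ       
high-mid          e         ɘ         ɤ       
low-mid           ɛ         —         ʌ       
Every height has a central member except low-mid, where /ɜ/ would be expected.

low-mid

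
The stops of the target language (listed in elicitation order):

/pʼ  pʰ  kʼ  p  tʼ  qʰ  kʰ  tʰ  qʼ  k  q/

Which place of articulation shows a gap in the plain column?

place of articulation  plain     aspirated  ejective
bilabial          p         pʰ        pʼ      
alveolar          —         tʰ        tʼ      
velar             k         kʰ        kʼ      
uvular            q         qʰ        qʼ      
Every place of articulation has a plain member except alveolar, where /t/ would be expected.

alveolar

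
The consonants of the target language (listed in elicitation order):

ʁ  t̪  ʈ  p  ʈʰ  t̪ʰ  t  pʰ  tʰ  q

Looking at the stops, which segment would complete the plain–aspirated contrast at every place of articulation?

bilabial: plain /p/, aspirated /pʰ/.
dental: plain /t̪/, aspirated /t̪ʰ/.
alveolar: plain /t/, aspirated /tʰ/.
retroflex: plain /ʈ/, aspirated /ʈʰ/.
uvular: plain /q/, aspirated —.
The uvular row has no aspirated member, so the gap is the aspirated uvular stop /qʰ/.

/qʰ/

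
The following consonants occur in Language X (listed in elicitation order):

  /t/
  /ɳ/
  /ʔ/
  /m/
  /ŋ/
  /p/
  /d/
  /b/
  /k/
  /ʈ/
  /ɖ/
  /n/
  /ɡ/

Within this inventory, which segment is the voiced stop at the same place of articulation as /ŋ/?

/ɡ/

/ŋ/ is a velar nasal.
The voiced stop at the same place is a voiced velar stop — in this inventory, /ɡ/.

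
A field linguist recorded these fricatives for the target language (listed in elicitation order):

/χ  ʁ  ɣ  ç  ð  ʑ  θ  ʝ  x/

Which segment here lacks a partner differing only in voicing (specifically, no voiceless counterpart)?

/ʑ/

Dental: /θ/ ~ /ð/
Palatal: /ç/ ~ /ʝ/
Velar: /x/ ~ /ɣ/
Uvular: /χ/ ~ /ʁ/
Alveolo-palatal: only /ʑ/ (voiced); no voiceless partner.
So /ʑ/ is the unpaired segment.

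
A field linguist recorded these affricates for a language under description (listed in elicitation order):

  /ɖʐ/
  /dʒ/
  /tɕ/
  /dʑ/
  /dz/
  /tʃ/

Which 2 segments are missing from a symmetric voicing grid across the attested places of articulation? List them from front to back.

place of articulation  voiceless  voiced  
alveolar          —         dz      
postalveolar      tʃ        dʒ      
retroflex         —         ɖʐ      
alveolo-palatal   tɕ        dʑ      
Gaps, from front to back: alveolar lacks voiceless (/ts/); retroflex lacks voiceless (/ʈʂ/).

/ts/, /ʈʂ/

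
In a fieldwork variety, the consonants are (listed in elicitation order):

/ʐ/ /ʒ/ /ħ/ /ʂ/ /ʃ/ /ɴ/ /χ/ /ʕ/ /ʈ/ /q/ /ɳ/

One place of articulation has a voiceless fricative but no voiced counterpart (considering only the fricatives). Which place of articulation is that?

uvular

place of articulation  voiceless  voiced  
postalveolar      ʃ         ʒ       
retroflex         ʂ         ʐ       
uvular            χ         —       
pharyngeal        ħ         ʕ       
Every place of articulation has a voiced member except uvular, where /ʁ/ would be expected.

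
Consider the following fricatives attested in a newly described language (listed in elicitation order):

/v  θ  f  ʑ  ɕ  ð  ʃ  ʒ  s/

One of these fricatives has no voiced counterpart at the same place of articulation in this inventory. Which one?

Labiodental: /f/ ~ /v/
Dental: /θ/ ~ /ð/
Postalveolar: /ʃ/ ~ /ʒ/
Alveolo-palatal: /ɕ/ ~ /ʑ/
Alveolar: only /s/ (voiceless); no voiced partner.
So /s/ is the unpaired segment.

/s/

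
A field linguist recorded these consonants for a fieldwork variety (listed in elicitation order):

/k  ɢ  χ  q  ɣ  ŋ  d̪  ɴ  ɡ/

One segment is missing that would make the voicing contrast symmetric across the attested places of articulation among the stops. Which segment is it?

place of articulation  voiceless  voiced  
dental            —         d̪      
velar             k         ɡ       
uvular            q         ɢ       
The dental row has no voiceless member, so the gap is the voiceless dental stop /t̪/.

/t̪/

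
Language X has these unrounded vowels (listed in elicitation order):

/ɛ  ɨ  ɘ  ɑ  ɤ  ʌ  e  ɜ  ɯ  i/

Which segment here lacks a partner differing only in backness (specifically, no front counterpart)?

High: /i/ ~ /ɨ/ ~ /ɯ/
High-mid: /e/ ~ /ɘ/ ~ /ɤ/
Low-mid: /ɛ/ ~ /ɜ/ ~ /ʌ/
Low: only /ɑ/ (back); no front partner.
So /ɑ/ is the unpaired segment.

/ɑ/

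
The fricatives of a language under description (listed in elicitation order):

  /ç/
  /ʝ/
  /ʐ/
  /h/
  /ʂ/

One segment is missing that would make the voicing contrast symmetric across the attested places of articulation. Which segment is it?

retroflex: voiceless /ʂ/, voiced /ʐ/.
palatal: voiceless /ç/, voiced /ʝ/.
glottal: voiceless /h/, voiced —.
The glottal row has no voiced member, so the gap is the voiced glottal fricative /ɦ/.

/ɦ/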